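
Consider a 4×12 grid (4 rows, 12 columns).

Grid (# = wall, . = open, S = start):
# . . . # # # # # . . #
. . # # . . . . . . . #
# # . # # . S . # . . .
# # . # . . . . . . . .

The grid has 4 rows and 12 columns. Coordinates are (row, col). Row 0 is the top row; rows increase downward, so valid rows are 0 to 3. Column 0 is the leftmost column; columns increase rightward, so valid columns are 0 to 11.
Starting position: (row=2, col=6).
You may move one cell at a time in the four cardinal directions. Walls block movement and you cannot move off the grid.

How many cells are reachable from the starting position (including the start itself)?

BFS flood-fill from (row=2, col=6):
  Distance 0: (row=2, col=6)
  Distance 1: (row=1, col=6), (row=2, col=5), (row=2, col=7), (row=3, col=6)
  Distance 2: (row=1, col=5), (row=1, col=7), (row=3, col=5), (row=3, col=7)
  Distance 3: (row=1, col=4), (row=1, col=8), (row=3, col=4), (row=3, col=8)
  Distance 4: (row=1, col=9), (row=3, col=9)
  Distance 5: (row=0, col=9), (row=1, col=10), (row=2, col=9), (row=3, col=10)
  Distance 6: (row=0, col=10), (row=2, col=10), (row=3, col=11)
  Distance 7: (row=2, col=11)
Total reachable: 23 (grid has 30 open cells total)

Answer: Reachable cells: 23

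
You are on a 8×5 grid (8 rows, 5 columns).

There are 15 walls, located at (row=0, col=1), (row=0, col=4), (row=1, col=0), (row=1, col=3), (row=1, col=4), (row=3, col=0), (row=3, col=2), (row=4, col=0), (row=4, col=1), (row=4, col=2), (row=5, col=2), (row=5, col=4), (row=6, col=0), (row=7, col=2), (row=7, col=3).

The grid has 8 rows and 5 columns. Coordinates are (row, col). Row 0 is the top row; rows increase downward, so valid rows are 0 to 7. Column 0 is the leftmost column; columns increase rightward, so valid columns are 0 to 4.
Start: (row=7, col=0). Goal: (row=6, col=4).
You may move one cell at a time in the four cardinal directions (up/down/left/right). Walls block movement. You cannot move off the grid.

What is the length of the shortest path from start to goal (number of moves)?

BFS from (row=7, col=0) until reaching (row=6, col=4):
  Distance 0: (row=7, col=0)
  Distance 1: (row=7, col=1)
  Distance 2: (row=6, col=1)
  Distance 3: (row=5, col=1), (row=6, col=2)
  Distance 4: (row=5, col=0), (row=6, col=3)
  Distance 5: (row=5, col=3), (row=6, col=4)  <- goal reached here
One shortest path (5 moves): (row=7, col=0) -> (row=7, col=1) -> (row=6, col=1) -> (row=6, col=2) -> (row=6, col=3) -> (row=6, col=4)

Answer: Shortest path length: 5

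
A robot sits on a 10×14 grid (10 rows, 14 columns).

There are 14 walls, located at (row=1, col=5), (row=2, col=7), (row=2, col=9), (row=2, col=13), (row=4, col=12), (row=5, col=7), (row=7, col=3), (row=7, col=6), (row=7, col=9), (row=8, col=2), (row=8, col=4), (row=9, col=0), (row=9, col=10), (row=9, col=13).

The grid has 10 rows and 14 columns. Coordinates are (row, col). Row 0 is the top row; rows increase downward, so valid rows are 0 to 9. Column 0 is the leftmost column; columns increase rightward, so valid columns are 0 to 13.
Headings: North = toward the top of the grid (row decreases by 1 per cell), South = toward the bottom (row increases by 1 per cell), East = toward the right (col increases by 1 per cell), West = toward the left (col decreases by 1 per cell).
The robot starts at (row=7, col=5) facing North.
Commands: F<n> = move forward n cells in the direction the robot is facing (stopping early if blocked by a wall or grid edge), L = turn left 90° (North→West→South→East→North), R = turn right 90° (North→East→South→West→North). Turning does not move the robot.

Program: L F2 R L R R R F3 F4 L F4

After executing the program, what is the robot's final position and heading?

Start: (row=7, col=5), facing North
  L: turn left, now facing West
  F2: move forward 1/2 (blocked), now at (row=7, col=4)
  R: turn right, now facing North
  L: turn left, now facing West
  R: turn right, now facing North
  R: turn right, now facing East
  R: turn right, now facing South
  F3: move forward 0/3 (blocked), now at (row=7, col=4)
  F4: move forward 0/4 (blocked), now at (row=7, col=4)
  L: turn left, now facing East
  F4: move forward 1/4 (blocked), now at (row=7, col=5)
Final: (row=7, col=5), facing East

Answer: Final position: (row=7, col=5), facing East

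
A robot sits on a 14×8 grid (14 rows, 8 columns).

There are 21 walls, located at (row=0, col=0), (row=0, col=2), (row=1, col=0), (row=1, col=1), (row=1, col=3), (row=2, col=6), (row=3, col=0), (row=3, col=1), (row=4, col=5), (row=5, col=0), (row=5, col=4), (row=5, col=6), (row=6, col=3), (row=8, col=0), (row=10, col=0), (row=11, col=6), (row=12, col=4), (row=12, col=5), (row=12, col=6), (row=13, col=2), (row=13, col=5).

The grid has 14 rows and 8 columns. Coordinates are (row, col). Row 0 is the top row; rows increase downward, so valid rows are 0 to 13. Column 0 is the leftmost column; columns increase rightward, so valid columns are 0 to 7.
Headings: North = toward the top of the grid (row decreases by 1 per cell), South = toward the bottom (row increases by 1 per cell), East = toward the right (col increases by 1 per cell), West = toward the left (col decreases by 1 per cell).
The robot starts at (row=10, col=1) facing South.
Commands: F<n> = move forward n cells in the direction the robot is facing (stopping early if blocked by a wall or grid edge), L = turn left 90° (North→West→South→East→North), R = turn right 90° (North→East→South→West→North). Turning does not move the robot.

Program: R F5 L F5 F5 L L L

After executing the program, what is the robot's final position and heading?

Answer: Final position: (row=13, col=1), facing West

Derivation:
Start: (row=10, col=1), facing South
  R: turn right, now facing West
  F5: move forward 0/5 (blocked), now at (row=10, col=1)
  L: turn left, now facing South
  F5: move forward 3/5 (blocked), now at (row=13, col=1)
  F5: move forward 0/5 (blocked), now at (row=13, col=1)
  L: turn left, now facing East
  L: turn left, now facing North
  L: turn left, now facing West
Final: (row=13, col=1), facing West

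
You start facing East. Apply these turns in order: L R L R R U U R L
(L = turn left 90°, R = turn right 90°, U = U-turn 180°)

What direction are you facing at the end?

Start: East
  L (left (90° counter-clockwise)) -> North
  R (right (90° clockwise)) -> East
  L (left (90° counter-clockwise)) -> North
  R (right (90° clockwise)) -> East
  R (right (90° clockwise)) -> South
  U (U-turn (180°)) -> North
  U (U-turn (180°)) -> South
  R (right (90° clockwise)) -> West
  L (left (90° counter-clockwise)) -> South
Final: South

Answer: Final heading: South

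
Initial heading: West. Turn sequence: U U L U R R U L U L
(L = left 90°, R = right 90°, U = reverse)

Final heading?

Answer: Final heading: North

Derivation:
Start: West
  U (U-turn (180°)) -> East
  U (U-turn (180°)) -> West
  L (left (90° counter-clockwise)) -> South
  U (U-turn (180°)) -> North
  R (right (90° clockwise)) -> East
  R (right (90° clockwise)) -> South
  U (U-turn (180°)) -> North
  L (left (90° counter-clockwise)) -> West
  U (U-turn (180°)) -> East
  L (left (90° counter-clockwise)) -> North
Final: North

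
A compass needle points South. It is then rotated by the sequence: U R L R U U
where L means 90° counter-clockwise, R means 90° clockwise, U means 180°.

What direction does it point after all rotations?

Start: South
  U (U-turn (180°)) -> North
  R (right (90° clockwise)) -> East
  L (left (90° counter-clockwise)) -> North
  R (right (90° clockwise)) -> East
  U (U-turn (180°)) -> West
  U (U-turn (180°)) -> East
Final: East

Answer: Final heading: East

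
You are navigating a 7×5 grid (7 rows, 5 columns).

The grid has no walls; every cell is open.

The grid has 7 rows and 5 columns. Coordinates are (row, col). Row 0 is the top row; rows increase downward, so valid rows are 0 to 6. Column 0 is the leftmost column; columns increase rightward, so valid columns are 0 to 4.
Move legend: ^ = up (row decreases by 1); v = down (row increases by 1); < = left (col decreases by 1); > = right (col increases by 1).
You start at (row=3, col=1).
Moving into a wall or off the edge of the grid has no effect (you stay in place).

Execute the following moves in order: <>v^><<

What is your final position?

Answer: Final position: (row=3, col=0)

Derivation:
Start: (row=3, col=1)
  < (left): (row=3, col=1) -> (row=3, col=0)
  > (right): (row=3, col=0) -> (row=3, col=1)
  v (down): (row=3, col=1) -> (row=4, col=1)
  ^ (up): (row=4, col=1) -> (row=3, col=1)
  > (right): (row=3, col=1) -> (row=3, col=2)
  < (left): (row=3, col=2) -> (row=3, col=1)
  < (left): (row=3, col=1) -> (row=3, col=0)
Final: (row=3, col=0)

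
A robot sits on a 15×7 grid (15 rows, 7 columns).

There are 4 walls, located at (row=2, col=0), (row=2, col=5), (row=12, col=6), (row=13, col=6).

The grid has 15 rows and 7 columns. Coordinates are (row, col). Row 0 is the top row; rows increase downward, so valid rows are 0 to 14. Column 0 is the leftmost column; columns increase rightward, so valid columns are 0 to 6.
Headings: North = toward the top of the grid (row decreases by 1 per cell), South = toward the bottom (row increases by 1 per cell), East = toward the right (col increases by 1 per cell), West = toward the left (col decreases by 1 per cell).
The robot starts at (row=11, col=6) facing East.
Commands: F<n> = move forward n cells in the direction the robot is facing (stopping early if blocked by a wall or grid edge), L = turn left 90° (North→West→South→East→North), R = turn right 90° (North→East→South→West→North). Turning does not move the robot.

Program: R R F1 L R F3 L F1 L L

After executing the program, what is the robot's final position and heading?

Start: (row=11, col=6), facing East
  R: turn right, now facing South
  R: turn right, now facing West
  F1: move forward 1, now at (row=11, col=5)
  L: turn left, now facing South
  R: turn right, now facing West
  F3: move forward 3, now at (row=11, col=2)
  L: turn left, now facing South
  F1: move forward 1, now at (row=12, col=2)
  L: turn left, now facing East
  L: turn left, now facing North
Final: (row=12, col=2), facing North

Answer: Final position: (row=12, col=2), facing North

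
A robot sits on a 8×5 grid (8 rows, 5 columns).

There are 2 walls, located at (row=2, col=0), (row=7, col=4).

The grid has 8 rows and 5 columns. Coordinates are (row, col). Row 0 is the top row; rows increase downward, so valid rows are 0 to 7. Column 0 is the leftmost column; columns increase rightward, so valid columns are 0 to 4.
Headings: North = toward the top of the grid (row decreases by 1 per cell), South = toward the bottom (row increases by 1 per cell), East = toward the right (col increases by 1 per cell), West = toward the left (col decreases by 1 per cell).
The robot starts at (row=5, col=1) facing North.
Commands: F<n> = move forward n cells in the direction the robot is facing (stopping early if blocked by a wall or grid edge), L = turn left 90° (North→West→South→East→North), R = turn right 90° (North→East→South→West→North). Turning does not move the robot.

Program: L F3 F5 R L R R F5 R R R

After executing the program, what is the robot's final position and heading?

Answer: Final position: (row=5, col=4), facing North

Derivation:
Start: (row=5, col=1), facing North
  L: turn left, now facing West
  F3: move forward 1/3 (blocked), now at (row=5, col=0)
  F5: move forward 0/5 (blocked), now at (row=5, col=0)
  R: turn right, now facing North
  L: turn left, now facing West
  R: turn right, now facing North
  R: turn right, now facing East
  F5: move forward 4/5 (blocked), now at (row=5, col=4)
  R: turn right, now facing South
  R: turn right, now facing West
  R: turn right, now facing North
Final: (row=5, col=4), facing North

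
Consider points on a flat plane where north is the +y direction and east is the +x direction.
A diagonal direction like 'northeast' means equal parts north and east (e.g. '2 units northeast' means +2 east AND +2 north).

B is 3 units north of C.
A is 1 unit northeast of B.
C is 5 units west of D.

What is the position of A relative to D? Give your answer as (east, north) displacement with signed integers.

Place D at the origin (east=0, north=0).
  C is 5 units west of D: delta (east=-5, north=+0); C at (east=-5, north=0).
  B is 3 units north of C: delta (east=+0, north=+3); B at (east=-5, north=3).
  A is 1 unit northeast of B: delta (east=+1, north=+1); A at (east=-4, north=4).
Therefore A relative to D: (east=-4, north=4).

Answer: A is at (east=-4, north=4) relative to D.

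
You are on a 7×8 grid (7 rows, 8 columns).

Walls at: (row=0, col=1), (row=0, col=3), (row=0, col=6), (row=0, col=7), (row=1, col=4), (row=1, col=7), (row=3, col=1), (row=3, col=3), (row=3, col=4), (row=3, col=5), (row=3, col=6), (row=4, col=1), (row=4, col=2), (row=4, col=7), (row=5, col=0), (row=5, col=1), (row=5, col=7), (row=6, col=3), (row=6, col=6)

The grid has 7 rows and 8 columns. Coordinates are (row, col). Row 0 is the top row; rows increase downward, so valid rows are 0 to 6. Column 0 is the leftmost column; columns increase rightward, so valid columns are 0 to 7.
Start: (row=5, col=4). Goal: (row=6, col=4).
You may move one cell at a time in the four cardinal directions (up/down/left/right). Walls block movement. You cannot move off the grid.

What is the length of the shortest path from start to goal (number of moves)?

Answer: Shortest path length: 1

Derivation:
BFS from (row=5, col=4) until reaching (row=6, col=4):
  Distance 0: (row=5, col=4)
  Distance 1: (row=4, col=4), (row=5, col=3), (row=5, col=5), (row=6, col=4)  <- goal reached here
One shortest path (1 moves): (row=5, col=4) -> (row=6, col=4)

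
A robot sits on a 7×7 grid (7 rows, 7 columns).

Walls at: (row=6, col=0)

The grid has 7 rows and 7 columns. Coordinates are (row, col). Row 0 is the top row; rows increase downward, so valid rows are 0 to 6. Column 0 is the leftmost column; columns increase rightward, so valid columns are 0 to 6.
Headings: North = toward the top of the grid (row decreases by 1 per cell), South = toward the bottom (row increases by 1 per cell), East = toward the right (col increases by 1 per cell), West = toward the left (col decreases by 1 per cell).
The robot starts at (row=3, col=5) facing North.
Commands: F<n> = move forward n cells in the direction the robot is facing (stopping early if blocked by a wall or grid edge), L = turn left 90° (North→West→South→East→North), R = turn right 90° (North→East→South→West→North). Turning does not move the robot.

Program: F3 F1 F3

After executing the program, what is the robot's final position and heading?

Answer: Final position: (row=0, col=5), facing North

Derivation:
Start: (row=3, col=5), facing North
  F3: move forward 3, now at (row=0, col=5)
  F1: move forward 0/1 (blocked), now at (row=0, col=5)
  F3: move forward 0/3 (blocked), now at (row=0, col=5)
Final: (row=0, col=5), facing North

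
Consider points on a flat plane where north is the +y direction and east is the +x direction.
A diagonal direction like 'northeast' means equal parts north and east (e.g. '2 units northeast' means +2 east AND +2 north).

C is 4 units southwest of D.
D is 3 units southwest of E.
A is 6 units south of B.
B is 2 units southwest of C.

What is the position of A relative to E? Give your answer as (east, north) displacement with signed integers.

Answer: A is at (east=-9, north=-15) relative to E.

Derivation:
Place E at the origin (east=0, north=0).
  D is 3 units southwest of E: delta (east=-3, north=-3); D at (east=-3, north=-3).
  C is 4 units southwest of D: delta (east=-4, north=-4); C at (east=-7, north=-7).
  B is 2 units southwest of C: delta (east=-2, north=-2); B at (east=-9, north=-9).
  A is 6 units south of B: delta (east=+0, north=-6); A at (east=-9, north=-15).
Therefore A relative to E: (east=-9, north=-15).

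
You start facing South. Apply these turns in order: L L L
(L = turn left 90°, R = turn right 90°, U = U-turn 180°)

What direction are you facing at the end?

Start: South
  L (left (90° counter-clockwise)) -> East
  L (left (90° counter-clockwise)) -> North
  L (left (90° counter-clockwise)) -> West
Final: West

Answer: Final heading: West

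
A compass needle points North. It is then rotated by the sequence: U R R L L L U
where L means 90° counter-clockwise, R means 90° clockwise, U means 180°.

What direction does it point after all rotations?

Start: North
  U (U-turn (180°)) -> South
  R (right (90° clockwise)) -> West
  R (right (90° clockwise)) -> North
  L (left (90° counter-clockwise)) -> West
  L (left (90° counter-clockwise)) -> South
  L (left (90° counter-clockwise)) -> East
  U (U-turn (180°)) -> West
Final: West

Answer: Final heading: West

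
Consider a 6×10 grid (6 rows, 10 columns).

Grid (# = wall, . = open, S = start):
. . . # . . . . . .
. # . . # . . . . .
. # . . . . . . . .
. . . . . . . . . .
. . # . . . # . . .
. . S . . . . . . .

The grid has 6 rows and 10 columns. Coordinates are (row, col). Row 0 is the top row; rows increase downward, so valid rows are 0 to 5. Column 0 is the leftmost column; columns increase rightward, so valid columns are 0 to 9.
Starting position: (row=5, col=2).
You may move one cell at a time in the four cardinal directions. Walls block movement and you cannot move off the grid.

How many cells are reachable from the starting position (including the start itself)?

Answer: Reachable cells: 54

Derivation:
BFS flood-fill from (row=5, col=2):
  Distance 0: (row=5, col=2)
  Distance 1: (row=5, col=1), (row=5, col=3)
  Distance 2: (row=4, col=1), (row=4, col=3), (row=5, col=0), (row=5, col=4)
  Distance 3: (row=3, col=1), (row=3, col=3), (row=4, col=0), (row=4, col=4), (row=5, col=5)
  Distance 4: (row=2, col=3), (row=3, col=0), (row=3, col=2), (row=3, col=4), (row=4, col=5), (row=5, col=6)
  Distance 5: (row=1, col=3), (row=2, col=0), (row=2, col=2), (row=2, col=4), (row=3, col=5), (row=5, col=7)
  Distance 6: (row=1, col=0), (row=1, col=2), (row=2, col=5), (row=3, col=6), (row=4, col=7), (row=5, col=8)
  Distance 7: (row=0, col=0), (row=0, col=2), (row=1, col=5), (row=2, col=6), (row=3, col=7), (row=4, col=8), (row=5, col=9)
  Distance 8: (row=0, col=1), (row=0, col=5), (row=1, col=6), (row=2, col=7), (row=3, col=8), (row=4, col=9)
  Distance 9: (row=0, col=4), (row=0, col=6), (row=1, col=7), (row=2, col=8), (row=3, col=9)
  Distance 10: (row=0, col=7), (row=1, col=8), (row=2, col=9)
  Distance 11: (row=0, col=8), (row=1, col=9)
  Distance 12: (row=0, col=9)
Total reachable: 54 (grid has 54 open cells total)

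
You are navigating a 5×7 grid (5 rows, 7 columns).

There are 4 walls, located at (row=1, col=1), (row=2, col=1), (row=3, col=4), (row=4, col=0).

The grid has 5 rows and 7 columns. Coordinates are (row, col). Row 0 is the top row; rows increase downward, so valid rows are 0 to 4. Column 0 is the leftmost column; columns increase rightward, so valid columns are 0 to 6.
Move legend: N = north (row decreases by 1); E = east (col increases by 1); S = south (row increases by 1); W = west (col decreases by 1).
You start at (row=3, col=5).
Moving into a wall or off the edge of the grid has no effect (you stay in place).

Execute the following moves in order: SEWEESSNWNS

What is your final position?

Start: (row=3, col=5)
  S (south): (row=3, col=5) -> (row=4, col=5)
  E (east): (row=4, col=5) -> (row=4, col=6)
  W (west): (row=4, col=6) -> (row=4, col=5)
  E (east): (row=4, col=5) -> (row=4, col=6)
  E (east): blocked, stay at (row=4, col=6)
  S (south): blocked, stay at (row=4, col=6)
  S (south): blocked, stay at (row=4, col=6)
  N (north): (row=4, col=6) -> (row=3, col=6)
  W (west): (row=3, col=6) -> (row=3, col=5)
  N (north): (row=3, col=5) -> (row=2, col=5)
  S (south): (row=2, col=5) -> (row=3, col=5)
Final: (row=3, col=5)

Answer: Final position: (row=3, col=5)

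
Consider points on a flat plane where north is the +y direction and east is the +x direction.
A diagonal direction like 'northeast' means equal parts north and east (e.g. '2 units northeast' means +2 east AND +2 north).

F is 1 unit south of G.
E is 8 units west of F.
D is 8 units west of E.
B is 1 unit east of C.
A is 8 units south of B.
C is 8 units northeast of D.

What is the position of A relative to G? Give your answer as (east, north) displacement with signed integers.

Answer: A is at (east=-7, north=-1) relative to G.

Derivation:
Place G at the origin (east=0, north=0).
  F is 1 unit south of G: delta (east=+0, north=-1); F at (east=0, north=-1).
  E is 8 units west of F: delta (east=-8, north=+0); E at (east=-8, north=-1).
  D is 8 units west of E: delta (east=-8, north=+0); D at (east=-16, north=-1).
  C is 8 units northeast of D: delta (east=+8, north=+8); C at (east=-8, north=7).
  B is 1 unit east of C: delta (east=+1, north=+0); B at (east=-7, north=7).
  A is 8 units south of B: delta (east=+0, north=-8); A at (east=-7, north=-1).
Therefore A relative to G: (east=-7, north=-1).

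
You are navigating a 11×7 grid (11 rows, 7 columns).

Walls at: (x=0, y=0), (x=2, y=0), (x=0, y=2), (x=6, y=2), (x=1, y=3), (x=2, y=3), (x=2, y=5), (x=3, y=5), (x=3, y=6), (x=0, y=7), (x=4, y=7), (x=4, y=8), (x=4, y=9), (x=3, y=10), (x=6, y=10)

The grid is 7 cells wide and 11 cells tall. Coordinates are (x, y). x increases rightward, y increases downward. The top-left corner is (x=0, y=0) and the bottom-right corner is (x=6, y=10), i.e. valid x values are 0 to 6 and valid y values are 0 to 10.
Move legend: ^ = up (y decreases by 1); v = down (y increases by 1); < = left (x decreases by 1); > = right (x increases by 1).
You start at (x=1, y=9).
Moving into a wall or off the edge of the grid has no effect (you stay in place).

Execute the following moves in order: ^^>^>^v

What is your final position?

Start: (x=1, y=9)
  ^ (up): (x=1, y=9) -> (x=1, y=8)
  ^ (up): (x=1, y=8) -> (x=1, y=7)
  > (right): (x=1, y=7) -> (x=2, y=7)
  ^ (up): (x=2, y=7) -> (x=2, y=6)
  > (right): blocked, stay at (x=2, y=6)
  ^ (up): blocked, stay at (x=2, y=6)
  v (down): (x=2, y=6) -> (x=2, y=7)
Final: (x=2, y=7)

Answer: Final position: (x=2, y=7)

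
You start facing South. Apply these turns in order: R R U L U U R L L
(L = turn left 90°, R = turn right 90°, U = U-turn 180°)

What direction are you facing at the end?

Answer: Final heading: North

Derivation:
Start: South
  R (right (90° clockwise)) -> West
  R (right (90° clockwise)) -> North
  U (U-turn (180°)) -> South
  L (left (90° counter-clockwise)) -> East
  U (U-turn (180°)) -> West
  U (U-turn (180°)) -> East
  R (right (90° clockwise)) -> South
  L (left (90° counter-clockwise)) -> East
  L (left (90° counter-clockwise)) -> North
Final: North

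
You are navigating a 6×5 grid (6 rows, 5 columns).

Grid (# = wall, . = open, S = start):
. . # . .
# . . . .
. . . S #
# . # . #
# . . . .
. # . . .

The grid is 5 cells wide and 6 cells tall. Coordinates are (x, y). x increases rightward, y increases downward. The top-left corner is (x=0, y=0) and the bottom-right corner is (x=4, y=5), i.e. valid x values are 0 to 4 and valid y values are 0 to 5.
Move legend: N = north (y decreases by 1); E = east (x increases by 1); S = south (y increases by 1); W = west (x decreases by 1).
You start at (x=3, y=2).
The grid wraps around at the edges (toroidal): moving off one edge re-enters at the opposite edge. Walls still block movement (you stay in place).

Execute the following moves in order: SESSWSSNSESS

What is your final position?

Start: (x=3, y=2)
  S (south): (x=3, y=2) -> (x=3, y=3)
  E (east): blocked, stay at (x=3, y=3)
  S (south): (x=3, y=3) -> (x=3, y=4)
  S (south): (x=3, y=4) -> (x=3, y=5)
  W (west): (x=3, y=5) -> (x=2, y=5)
  S (south): blocked, stay at (x=2, y=5)
  S (south): blocked, stay at (x=2, y=5)
  N (north): (x=2, y=5) -> (x=2, y=4)
  S (south): (x=2, y=4) -> (x=2, y=5)
  E (east): (x=2, y=5) -> (x=3, y=5)
  S (south): (x=3, y=5) -> (x=3, y=0)
  S (south): (x=3, y=0) -> (x=3, y=1)
Final: (x=3, y=1)

Answer: Final position: (x=3, y=1)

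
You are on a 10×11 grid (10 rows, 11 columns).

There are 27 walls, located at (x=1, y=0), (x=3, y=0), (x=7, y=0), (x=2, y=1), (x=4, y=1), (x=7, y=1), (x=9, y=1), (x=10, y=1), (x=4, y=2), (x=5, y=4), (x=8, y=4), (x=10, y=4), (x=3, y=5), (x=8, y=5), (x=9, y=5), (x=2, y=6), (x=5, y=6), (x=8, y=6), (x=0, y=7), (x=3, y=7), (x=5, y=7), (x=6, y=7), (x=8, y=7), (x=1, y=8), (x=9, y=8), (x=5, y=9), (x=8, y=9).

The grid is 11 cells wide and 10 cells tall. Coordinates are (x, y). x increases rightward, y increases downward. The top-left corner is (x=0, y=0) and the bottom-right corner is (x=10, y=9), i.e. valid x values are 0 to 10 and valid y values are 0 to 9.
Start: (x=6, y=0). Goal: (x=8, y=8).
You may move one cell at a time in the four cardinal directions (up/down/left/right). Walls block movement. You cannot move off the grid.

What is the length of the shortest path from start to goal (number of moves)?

Answer: Shortest path length: 10

Derivation:
BFS from (x=6, y=0) until reaching (x=8, y=8):
  Distance 0: (x=6, y=0)
  Distance 1: (x=5, y=0), (x=6, y=1)
  Distance 2: (x=4, y=0), (x=5, y=1), (x=6, y=2)
  Distance 3: (x=5, y=2), (x=7, y=2), (x=6, y=3)
  Distance 4: (x=8, y=2), (x=5, y=3), (x=7, y=3), (x=6, y=4)
  Distance 5: (x=8, y=1), (x=9, y=2), (x=4, y=3), (x=8, y=3), (x=7, y=4), (x=6, y=5)
  Distance 6: (x=8, y=0), (x=10, y=2), (x=3, y=3), (x=9, y=3), (x=4, y=4), (x=5, y=5), (x=7, y=5), (x=6, y=6)
  Distance 7: (x=9, y=0), (x=3, y=2), (x=2, y=3), (x=10, y=3), (x=3, y=4), (x=9, y=4), (x=4, y=5), (x=7, y=6)
  Distance 8: (x=10, y=0), (x=3, y=1), (x=2, y=2), (x=1, y=3), (x=2, y=4), (x=4, y=6), (x=7, y=7)
  Distance 9: (x=1, y=2), (x=0, y=3), (x=1, y=4), (x=2, y=5), (x=3, y=6), (x=4, y=7), (x=7, y=8)
  Distance 10: (x=1, y=1), (x=0, y=2), (x=0, y=4), (x=1, y=5), (x=4, y=8), (x=6, y=8), (x=8, y=8), (x=7, y=9)  <- goal reached here
One shortest path (10 moves): (x=6, y=0) -> (x=6, y=1) -> (x=6, y=2) -> (x=7, y=2) -> (x=7, y=3) -> (x=7, y=4) -> (x=7, y=5) -> (x=7, y=6) -> (x=7, y=7) -> (x=7, y=8) -> (x=8, y=8)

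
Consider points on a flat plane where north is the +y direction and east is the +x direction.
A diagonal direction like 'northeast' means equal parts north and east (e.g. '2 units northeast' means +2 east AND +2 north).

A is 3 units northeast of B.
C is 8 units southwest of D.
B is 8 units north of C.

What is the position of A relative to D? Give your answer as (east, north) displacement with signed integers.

Place D at the origin (east=0, north=0).
  C is 8 units southwest of D: delta (east=-8, north=-8); C at (east=-8, north=-8).
  B is 8 units north of C: delta (east=+0, north=+8); B at (east=-8, north=0).
  A is 3 units northeast of B: delta (east=+3, north=+3); A at (east=-5, north=3).
Therefore A relative to D: (east=-5, north=3).

Answer: A is at (east=-5, north=3) relative to D.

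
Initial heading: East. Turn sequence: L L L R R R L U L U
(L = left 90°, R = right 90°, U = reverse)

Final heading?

Answer: Final heading: West

Derivation:
Start: East
  L (left (90° counter-clockwise)) -> North
  L (left (90° counter-clockwise)) -> West
  L (left (90° counter-clockwise)) -> South
  R (right (90° clockwise)) -> West
  R (right (90° clockwise)) -> North
  R (right (90° clockwise)) -> East
  L (left (90° counter-clockwise)) -> North
  U (U-turn (180°)) -> South
  L (left (90° counter-clockwise)) -> East
  U (U-turn (180°)) -> West
Final: West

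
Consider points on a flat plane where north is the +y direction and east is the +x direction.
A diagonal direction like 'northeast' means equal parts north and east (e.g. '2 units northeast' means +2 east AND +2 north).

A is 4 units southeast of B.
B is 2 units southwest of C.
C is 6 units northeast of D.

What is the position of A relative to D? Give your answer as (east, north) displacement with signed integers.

Place D at the origin (east=0, north=0).
  C is 6 units northeast of D: delta (east=+6, north=+6); C at (east=6, north=6).
  B is 2 units southwest of C: delta (east=-2, north=-2); B at (east=4, north=4).
  A is 4 units southeast of B: delta (east=+4, north=-4); A at (east=8, north=0).
Therefore A relative to D: (east=8, north=0).

Answer: A is at (east=8, north=0) relative to D.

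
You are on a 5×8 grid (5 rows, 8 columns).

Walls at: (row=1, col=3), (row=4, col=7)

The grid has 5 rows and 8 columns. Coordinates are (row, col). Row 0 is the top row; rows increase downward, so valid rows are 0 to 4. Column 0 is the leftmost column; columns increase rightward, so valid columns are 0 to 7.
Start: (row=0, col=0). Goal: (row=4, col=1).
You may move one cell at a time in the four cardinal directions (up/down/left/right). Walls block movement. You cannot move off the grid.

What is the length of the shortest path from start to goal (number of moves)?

Answer: Shortest path length: 5

Derivation:
BFS from (row=0, col=0) until reaching (row=4, col=1):
  Distance 0: (row=0, col=0)
  Distance 1: (row=0, col=1), (row=1, col=0)
  Distance 2: (row=0, col=2), (row=1, col=1), (row=2, col=0)
  Distance 3: (row=0, col=3), (row=1, col=2), (row=2, col=1), (row=3, col=0)
  Distance 4: (row=0, col=4), (row=2, col=2), (row=3, col=1), (row=4, col=0)
  Distance 5: (row=0, col=5), (row=1, col=4), (row=2, col=3), (row=3, col=2), (row=4, col=1)  <- goal reached here
One shortest path (5 moves): (row=0, col=0) -> (row=0, col=1) -> (row=1, col=1) -> (row=2, col=1) -> (row=3, col=1) -> (row=4, col=1)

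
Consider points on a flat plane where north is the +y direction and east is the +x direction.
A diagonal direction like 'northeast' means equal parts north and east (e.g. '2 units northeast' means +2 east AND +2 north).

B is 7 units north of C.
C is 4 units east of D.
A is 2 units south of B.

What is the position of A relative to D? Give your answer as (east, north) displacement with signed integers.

Place D at the origin (east=0, north=0).
  C is 4 units east of D: delta (east=+4, north=+0); C at (east=4, north=0).
  B is 7 units north of C: delta (east=+0, north=+7); B at (east=4, north=7).
  A is 2 units south of B: delta (east=+0, north=-2); A at (east=4, north=5).
Therefore A relative to D: (east=4, north=5).

Answer: A is at (east=4, north=5) relative to D.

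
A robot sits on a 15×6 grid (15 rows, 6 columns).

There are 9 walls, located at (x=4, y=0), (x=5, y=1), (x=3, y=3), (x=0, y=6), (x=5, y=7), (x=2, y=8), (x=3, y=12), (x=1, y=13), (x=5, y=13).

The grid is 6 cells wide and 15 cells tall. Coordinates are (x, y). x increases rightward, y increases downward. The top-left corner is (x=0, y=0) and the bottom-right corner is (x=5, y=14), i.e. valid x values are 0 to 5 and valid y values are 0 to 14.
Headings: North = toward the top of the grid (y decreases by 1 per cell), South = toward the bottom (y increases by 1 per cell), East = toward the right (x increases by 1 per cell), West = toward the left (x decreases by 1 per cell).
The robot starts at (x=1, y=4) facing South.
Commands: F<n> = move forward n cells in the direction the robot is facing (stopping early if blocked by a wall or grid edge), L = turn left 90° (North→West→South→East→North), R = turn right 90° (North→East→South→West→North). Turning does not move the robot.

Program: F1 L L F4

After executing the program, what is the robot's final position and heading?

Start: (x=1, y=4), facing South
  F1: move forward 1, now at (x=1, y=5)
  L: turn left, now facing East
  L: turn left, now facing North
  F4: move forward 4, now at (x=1, y=1)
Final: (x=1, y=1), facing North

Answer: Final position: (x=1, y=1), facing North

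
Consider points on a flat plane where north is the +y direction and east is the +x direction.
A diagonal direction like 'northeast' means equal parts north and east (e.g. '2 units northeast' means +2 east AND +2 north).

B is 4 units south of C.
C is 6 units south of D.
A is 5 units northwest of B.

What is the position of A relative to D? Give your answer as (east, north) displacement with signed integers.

Answer: A is at (east=-5, north=-5) relative to D.

Derivation:
Place D at the origin (east=0, north=0).
  C is 6 units south of D: delta (east=+0, north=-6); C at (east=0, north=-6).
  B is 4 units south of C: delta (east=+0, north=-4); B at (east=0, north=-10).
  A is 5 units northwest of B: delta (east=-5, north=+5); A at (east=-5, north=-5).
Therefore A relative to D: (east=-5, north=-5).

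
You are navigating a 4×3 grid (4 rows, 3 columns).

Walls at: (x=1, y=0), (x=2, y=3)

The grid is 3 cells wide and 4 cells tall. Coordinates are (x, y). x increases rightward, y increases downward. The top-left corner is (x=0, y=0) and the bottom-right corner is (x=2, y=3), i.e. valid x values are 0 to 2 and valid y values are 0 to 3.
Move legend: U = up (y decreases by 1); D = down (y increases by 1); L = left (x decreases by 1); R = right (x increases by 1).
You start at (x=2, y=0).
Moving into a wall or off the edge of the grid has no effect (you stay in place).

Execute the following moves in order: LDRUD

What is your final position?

Start: (x=2, y=0)
  L (left): blocked, stay at (x=2, y=0)
  D (down): (x=2, y=0) -> (x=2, y=1)
  R (right): blocked, stay at (x=2, y=1)
  U (up): (x=2, y=1) -> (x=2, y=0)
  D (down): (x=2, y=0) -> (x=2, y=1)
Final: (x=2, y=1)

Answer: Final position: (x=2, y=1)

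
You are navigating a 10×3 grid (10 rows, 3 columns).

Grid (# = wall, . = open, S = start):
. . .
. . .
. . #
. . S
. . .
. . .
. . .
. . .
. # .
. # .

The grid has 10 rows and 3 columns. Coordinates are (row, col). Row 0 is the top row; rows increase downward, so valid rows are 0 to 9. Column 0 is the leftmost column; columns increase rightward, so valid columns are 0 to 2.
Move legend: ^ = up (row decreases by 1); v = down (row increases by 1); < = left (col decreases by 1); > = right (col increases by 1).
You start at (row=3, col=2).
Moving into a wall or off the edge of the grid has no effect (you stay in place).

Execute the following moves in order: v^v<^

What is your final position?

Answer: Final position: (row=3, col=1)

Derivation:
Start: (row=3, col=2)
  v (down): (row=3, col=2) -> (row=4, col=2)
  ^ (up): (row=4, col=2) -> (row=3, col=2)
  v (down): (row=3, col=2) -> (row=4, col=2)
  < (left): (row=4, col=2) -> (row=4, col=1)
  ^ (up): (row=4, col=1) -> (row=3, col=1)
Final: (row=3, col=1)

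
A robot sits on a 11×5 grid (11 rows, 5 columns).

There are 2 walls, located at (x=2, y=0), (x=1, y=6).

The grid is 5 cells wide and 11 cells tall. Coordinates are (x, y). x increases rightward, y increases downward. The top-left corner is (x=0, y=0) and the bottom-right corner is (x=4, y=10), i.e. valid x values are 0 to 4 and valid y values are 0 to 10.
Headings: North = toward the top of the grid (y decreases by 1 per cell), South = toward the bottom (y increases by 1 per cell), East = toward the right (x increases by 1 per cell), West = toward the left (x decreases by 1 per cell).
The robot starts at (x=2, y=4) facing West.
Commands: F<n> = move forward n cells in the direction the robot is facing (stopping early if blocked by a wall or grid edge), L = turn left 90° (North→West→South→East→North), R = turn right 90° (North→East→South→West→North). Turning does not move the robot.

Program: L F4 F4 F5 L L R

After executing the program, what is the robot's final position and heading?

Answer: Final position: (x=2, y=10), facing East

Derivation:
Start: (x=2, y=4), facing West
  L: turn left, now facing South
  F4: move forward 4, now at (x=2, y=8)
  F4: move forward 2/4 (blocked), now at (x=2, y=10)
  F5: move forward 0/5 (blocked), now at (x=2, y=10)
  L: turn left, now facing East
  L: turn left, now facing North
  R: turn right, now facing East
Final: (x=2, y=10), facing East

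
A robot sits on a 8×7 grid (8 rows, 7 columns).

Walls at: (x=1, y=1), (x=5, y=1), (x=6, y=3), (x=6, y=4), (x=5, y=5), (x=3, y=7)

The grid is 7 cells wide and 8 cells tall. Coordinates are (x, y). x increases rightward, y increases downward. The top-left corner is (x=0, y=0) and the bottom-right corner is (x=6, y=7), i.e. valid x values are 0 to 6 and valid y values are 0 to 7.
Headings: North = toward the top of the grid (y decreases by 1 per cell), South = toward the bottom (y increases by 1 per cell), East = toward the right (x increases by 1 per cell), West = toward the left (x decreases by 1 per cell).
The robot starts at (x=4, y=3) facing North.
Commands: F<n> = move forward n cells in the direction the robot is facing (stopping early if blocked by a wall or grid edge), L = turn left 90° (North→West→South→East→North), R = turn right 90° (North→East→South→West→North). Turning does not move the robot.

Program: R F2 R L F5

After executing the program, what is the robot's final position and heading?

Start: (x=4, y=3), facing North
  R: turn right, now facing East
  F2: move forward 1/2 (blocked), now at (x=5, y=3)
  R: turn right, now facing South
  L: turn left, now facing East
  F5: move forward 0/5 (blocked), now at (x=5, y=3)
Final: (x=5, y=3), facing East

Answer: Final position: (x=5, y=3), facing East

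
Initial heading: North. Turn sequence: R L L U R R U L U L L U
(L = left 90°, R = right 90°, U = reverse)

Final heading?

Answer: Final heading: South

Derivation:
Start: North
  R (right (90° clockwise)) -> East
  L (left (90° counter-clockwise)) -> North
  L (left (90° counter-clockwise)) -> West
  U (U-turn (180°)) -> East
  R (right (90° clockwise)) -> South
  R (right (90° clockwise)) -> West
  U (U-turn (180°)) -> East
  L (left (90° counter-clockwise)) -> North
  U (U-turn (180°)) -> South
  L (left (90° counter-clockwise)) -> East
  L (left (90° counter-clockwise)) -> North
  U (U-turn (180°)) -> South
Final: South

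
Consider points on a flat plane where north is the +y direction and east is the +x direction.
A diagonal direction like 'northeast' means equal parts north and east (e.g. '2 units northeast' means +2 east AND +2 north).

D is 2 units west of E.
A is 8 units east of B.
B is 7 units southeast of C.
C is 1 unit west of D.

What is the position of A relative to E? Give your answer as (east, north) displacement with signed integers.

Place E at the origin (east=0, north=0).
  D is 2 units west of E: delta (east=-2, north=+0); D at (east=-2, north=0).
  C is 1 unit west of D: delta (east=-1, north=+0); C at (east=-3, north=0).
  B is 7 units southeast of C: delta (east=+7, north=-7); B at (east=4, north=-7).
  A is 8 units east of B: delta (east=+8, north=+0); A at (east=12, north=-7).
Therefore A relative to E: (east=12, north=-7).

Answer: A is at (east=12, north=-7) relative to E.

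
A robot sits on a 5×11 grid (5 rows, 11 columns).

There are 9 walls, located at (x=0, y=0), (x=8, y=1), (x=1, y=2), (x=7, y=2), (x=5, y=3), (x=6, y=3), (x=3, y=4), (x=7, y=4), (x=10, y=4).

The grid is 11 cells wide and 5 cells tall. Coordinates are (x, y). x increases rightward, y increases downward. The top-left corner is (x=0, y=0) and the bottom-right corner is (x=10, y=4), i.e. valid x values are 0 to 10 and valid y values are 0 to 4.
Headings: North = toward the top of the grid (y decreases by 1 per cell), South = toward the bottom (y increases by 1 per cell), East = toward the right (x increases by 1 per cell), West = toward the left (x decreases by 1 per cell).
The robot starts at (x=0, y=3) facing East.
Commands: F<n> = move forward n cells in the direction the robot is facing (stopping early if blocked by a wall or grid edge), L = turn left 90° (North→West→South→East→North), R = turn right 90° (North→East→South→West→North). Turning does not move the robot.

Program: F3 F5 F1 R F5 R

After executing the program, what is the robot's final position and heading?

Start: (x=0, y=3), facing East
  F3: move forward 3, now at (x=3, y=3)
  F5: move forward 1/5 (blocked), now at (x=4, y=3)
  F1: move forward 0/1 (blocked), now at (x=4, y=3)
  R: turn right, now facing South
  F5: move forward 1/5 (blocked), now at (x=4, y=4)
  R: turn right, now facing West
Final: (x=4, y=4), facing West

Answer: Final position: (x=4, y=4), facing West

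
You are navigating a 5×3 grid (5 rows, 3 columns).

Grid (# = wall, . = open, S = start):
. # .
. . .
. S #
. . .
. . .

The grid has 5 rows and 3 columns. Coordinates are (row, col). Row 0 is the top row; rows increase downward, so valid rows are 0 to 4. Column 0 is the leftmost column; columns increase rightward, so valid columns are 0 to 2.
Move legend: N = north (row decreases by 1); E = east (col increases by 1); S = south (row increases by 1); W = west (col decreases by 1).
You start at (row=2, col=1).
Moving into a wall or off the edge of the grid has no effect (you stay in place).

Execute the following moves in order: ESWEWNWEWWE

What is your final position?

Answer: Final position: (row=2, col=1)

Derivation:
Start: (row=2, col=1)
  E (east): blocked, stay at (row=2, col=1)
  S (south): (row=2, col=1) -> (row=3, col=1)
  W (west): (row=3, col=1) -> (row=3, col=0)
  E (east): (row=3, col=0) -> (row=3, col=1)
  W (west): (row=3, col=1) -> (row=3, col=0)
  N (north): (row=3, col=0) -> (row=2, col=0)
  W (west): blocked, stay at (row=2, col=0)
  E (east): (row=2, col=0) -> (row=2, col=1)
  W (west): (row=2, col=1) -> (row=2, col=0)
  W (west): blocked, stay at (row=2, col=0)
  E (east): (row=2, col=0) -> (row=2, col=1)
Final: (row=2, col=1)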